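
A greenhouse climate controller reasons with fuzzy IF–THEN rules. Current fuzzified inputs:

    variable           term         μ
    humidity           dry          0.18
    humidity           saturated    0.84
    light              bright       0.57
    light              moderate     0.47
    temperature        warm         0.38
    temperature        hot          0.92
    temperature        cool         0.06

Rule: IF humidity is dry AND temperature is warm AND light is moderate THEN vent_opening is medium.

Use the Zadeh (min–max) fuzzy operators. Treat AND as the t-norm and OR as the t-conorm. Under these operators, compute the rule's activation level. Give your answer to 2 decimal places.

firing strength: dry=0.18, warm=0.38, moderate=0.47; AND[min(a, b)] → w = 0.18

0.18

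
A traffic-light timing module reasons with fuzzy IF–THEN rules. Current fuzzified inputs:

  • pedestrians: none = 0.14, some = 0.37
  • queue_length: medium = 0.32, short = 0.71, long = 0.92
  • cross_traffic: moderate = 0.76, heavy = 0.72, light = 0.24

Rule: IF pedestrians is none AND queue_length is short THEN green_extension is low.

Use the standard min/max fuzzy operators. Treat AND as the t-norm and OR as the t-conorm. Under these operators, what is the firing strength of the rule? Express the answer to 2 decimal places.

firing strength: none=0.14, short=0.71; AND[min(a, b)] → w = 0.14

0.14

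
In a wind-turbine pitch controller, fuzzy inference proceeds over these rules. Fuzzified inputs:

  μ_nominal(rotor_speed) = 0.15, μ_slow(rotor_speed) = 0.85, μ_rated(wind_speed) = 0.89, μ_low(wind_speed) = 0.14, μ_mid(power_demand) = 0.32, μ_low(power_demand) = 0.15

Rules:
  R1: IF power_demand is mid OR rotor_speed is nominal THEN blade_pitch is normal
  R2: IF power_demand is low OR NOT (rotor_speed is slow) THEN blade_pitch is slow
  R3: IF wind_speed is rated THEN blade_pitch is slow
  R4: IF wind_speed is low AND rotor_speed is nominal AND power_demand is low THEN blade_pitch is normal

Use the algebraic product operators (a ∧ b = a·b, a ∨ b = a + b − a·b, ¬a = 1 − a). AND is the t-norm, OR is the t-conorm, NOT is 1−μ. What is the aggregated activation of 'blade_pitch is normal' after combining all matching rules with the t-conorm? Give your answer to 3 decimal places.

R1: mid=0.32, nominal=0.15; OR[a + b − a·b] → w = 0.4220
R2: low=0.15, ¬slow=1−0.85=0.15; OR[a + b − a·b] → w = 0.2775
R3: rated=0.89 → w = 0.8900
R4: low=0.14, nominal=0.15, low=0.15; AND[a·b] → w = 0.0032
Rules with consequent 'normal': {R1, R4} → strengths 0.4220, 0.0032
Aggregate via t-conorm [a + b − a·b]: 0.4238

0.424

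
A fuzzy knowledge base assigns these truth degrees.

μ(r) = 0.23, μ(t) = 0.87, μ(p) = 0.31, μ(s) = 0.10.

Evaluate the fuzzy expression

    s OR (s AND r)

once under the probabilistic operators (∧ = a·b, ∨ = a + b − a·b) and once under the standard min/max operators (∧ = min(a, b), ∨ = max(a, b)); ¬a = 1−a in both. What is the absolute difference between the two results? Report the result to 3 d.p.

Under probabilistic:
  s AND r = a·b on (0.1000, 0.2300) = 0.0230
  s OR (s AND r) = a + b − a·b on (0.1000, 0.0230) = 0.1207
  → value = 0.1207
Under standard min/max:
  s AND r = min(a, b) on (0.10, 0.23) = 0.10
  s OR (s AND r) = max(a, b) on (0.10, 0.10) = 0.10
  → value = 0.1000
|0.1207 − 0.1000| = 0.021

0.021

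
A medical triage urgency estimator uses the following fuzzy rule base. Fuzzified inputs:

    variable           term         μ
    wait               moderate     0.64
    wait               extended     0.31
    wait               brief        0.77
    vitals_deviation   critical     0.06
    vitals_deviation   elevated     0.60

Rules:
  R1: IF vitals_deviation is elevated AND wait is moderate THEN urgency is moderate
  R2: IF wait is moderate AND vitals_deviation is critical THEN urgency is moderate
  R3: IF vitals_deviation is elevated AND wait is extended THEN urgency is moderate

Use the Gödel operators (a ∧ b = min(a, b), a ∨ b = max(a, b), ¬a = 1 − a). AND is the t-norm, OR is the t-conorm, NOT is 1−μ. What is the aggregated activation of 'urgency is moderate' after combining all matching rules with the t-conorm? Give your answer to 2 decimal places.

R1: elevated=0.60, moderate=0.64; AND[min(a, b)] → w = 0.60
R2: moderate=0.64, critical=0.06; AND[min(a, b)] → w = 0.06
R3: elevated=0.60, extended=0.31; AND[min(a, b)] → w = 0.31
Rules with consequent 'moderate': {R1, R2, R3} → strengths 0.60, 0.06, 0.31
Aggregate via t-conorm [max(a, b)]: 0.60

0.60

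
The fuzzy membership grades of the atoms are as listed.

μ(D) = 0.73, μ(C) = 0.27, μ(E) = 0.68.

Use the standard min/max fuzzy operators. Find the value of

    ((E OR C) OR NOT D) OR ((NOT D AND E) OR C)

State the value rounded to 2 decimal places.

E OR C = max(a, b) on (0.68, 0.27) = 0.68
NOT D = 1 − 0.73 = 0.27
(E OR C) OR NOT D = max(a, b) on (0.68, 0.27) = 0.68
NOT D = 1 − 0.73 = 0.27
NOT D AND E = min(a, b) on (0.27, 0.68) = 0.27
(NOT D AND E) OR C = max(a, b) on (0.27, 0.27) = 0.27
((E OR C) OR NOT D) OR ((NOT D AND E) OR C) = max(a, b) on (0.68, 0.27) = 0.68

0.68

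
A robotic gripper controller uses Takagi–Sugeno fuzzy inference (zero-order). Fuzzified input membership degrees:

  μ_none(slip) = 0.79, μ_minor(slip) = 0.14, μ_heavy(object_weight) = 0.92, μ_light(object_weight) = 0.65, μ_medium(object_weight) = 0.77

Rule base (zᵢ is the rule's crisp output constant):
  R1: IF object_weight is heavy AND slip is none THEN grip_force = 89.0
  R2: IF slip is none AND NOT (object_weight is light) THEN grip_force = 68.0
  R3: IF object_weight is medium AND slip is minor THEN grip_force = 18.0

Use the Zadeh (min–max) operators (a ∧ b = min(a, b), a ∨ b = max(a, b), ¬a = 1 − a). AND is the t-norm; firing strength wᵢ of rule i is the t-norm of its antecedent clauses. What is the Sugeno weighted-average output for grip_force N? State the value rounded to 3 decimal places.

75.492

R1 (z=89.0): heavy=0.92, none=0.79; AND[min(a, b)] → w = 0.79
R2 (z=68.0): none=0.79, ¬light=1−0.65=0.35; AND[min(a, b)] → w = 0.35
R3 (z=18.0): medium=0.77, minor=0.14; AND[min(a, b)] → w = 0.14
Weighted average = (0.79·89.0 + 0.35·68.0 + 0.14·18.0) / (0.79 + 0.35 + 0.14)
  = 96.6300 / 1.2800 = 75.492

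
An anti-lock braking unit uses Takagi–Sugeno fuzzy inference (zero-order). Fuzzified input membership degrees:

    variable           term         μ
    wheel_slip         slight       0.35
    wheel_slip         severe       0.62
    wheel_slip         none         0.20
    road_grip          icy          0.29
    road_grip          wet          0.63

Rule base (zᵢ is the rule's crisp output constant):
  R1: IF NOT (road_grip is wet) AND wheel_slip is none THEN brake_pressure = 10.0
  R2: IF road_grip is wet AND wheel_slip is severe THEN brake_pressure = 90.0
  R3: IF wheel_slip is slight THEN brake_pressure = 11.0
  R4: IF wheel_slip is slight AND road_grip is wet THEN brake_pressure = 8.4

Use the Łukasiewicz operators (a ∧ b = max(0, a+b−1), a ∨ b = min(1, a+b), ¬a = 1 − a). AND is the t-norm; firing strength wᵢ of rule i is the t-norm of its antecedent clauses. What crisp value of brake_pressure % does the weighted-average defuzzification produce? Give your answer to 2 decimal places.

R1 (z=10.0): ¬wet=1−0.63=0.37, none=0.20; AND[max(0, a+b−1)] → w = 0.00
R2 (z=90.0): wet=0.63, severe=0.62; AND[max(0, a+b−1)] → w = 0.25
R3 (z=11.0): slight=0.35 → w = 0.35
R4 (z=8.4): slight=0.35, wet=0.63; AND[max(0, a+b−1)] → w = 0.00
Weighted average = (0.00·10.0 + 0.25·90.0 + 0.35·11.0 + 0.00·8.4) / (0.00 + 0.25 + 0.35 + 0.00)
  = 26.3500 / 0.6000 = 43.92

43.92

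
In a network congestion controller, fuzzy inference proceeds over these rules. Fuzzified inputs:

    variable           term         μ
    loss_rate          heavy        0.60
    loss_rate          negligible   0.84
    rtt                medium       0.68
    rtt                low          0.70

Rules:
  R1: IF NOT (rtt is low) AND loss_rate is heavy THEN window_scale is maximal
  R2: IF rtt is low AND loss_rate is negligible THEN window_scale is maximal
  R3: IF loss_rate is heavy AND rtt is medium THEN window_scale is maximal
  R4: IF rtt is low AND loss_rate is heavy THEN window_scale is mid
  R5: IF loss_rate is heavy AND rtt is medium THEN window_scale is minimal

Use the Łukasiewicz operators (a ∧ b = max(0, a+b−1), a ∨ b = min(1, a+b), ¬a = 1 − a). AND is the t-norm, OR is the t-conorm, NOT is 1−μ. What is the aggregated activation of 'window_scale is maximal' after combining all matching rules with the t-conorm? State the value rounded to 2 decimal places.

R1: ¬low=1−0.70=0.30, heavy=0.60; AND[max(0, a+b−1)] → w = 0.00
R2: low=0.70, negligible=0.84; AND[max(0, a+b−1)] → w = 0.54
R3: heavy=0.60, medium=0.68; AND[max(0, a+b−1)] → w = 0.28
R4: low=0.70, heavy=0.60; AND[max(0, a+b−1)] → w = 0.30
R5: heavy=0.60, medium=0.68; AND[max(0, a+b−1)] → w = 0.28
Rules with consequent 'maximal': {R1, R2, R3} → strengths 0.00, 0.54, 0.28
Aggregate via t-conorm [min(1, a+b)]: 0.82

0.82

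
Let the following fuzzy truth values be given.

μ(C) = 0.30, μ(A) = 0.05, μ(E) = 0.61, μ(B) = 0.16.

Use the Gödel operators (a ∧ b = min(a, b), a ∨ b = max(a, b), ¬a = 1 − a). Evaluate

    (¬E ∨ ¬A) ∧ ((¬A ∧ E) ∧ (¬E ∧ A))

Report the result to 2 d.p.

0.05

¬E = 1 − 0.61 = 0.39
¬A = 1 − 0.05 = 0.95
¬E ∨ ¬A = max(a, b) on (0.39, 0.95) = 0.95
¬A = 1 − 0.05 = 0.95
¬A ∧ E = min(a, b) on (0.95, 0.61) = 0.61
¬E = 1 − 0.61 = 0.39
¬E ∧ A = min(a, b) on (0.39, 0.05) = 0.05
(¬A ∧ E) ∧ (¬E ∧ A) = min(a, b) on (0.61, 0.05) = 0.05
(¬E ∨ ¬A) ∧ ((¬A ∧ E) ∧ (¬E ∧ A)) = min(a, b) on (0.95, 0.05) = 0.05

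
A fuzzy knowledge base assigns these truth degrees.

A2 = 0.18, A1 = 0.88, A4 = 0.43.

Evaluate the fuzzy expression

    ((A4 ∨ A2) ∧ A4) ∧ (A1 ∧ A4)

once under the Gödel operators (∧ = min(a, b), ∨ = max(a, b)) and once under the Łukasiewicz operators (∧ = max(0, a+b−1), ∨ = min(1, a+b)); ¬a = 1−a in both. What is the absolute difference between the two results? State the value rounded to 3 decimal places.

Under Gödel:
  A4 ∨ A2 = max(a, b) on (0.43, 0.18) = 0.43
  (A4 ∨ A2) ∧ A4 = min(a, b) on (0.43, 0.43) = 0.43
  A1 ∧ A4 = min(a, b) on (0.88, 0.43) = 0.43
  ((A4 ∨ A2) ∧ A4) ∧ (A1 ∧ A4) = min(a, b) on (0.43, 0.43) = 0.43
  → value = 0.4300
Under Łukasiewicz:
  A4 ∨ A2 = min(1, a+b) on (0.43, 0.18) = 0.61
  (A4 ∨ A2) ∧ A4 = max(0, a+b−1) on (0.61, 0.43) = 0.04
  A1 ∧ A4 = max(0, a+b−1) on (0.88, 0.43) = 0.31
  ((A4 ∨ A2) ∧ A4) ∧ (A1 ∧ A4) = max(0, a+b−1) on (0.04, 0.31) = 0.00
  → value = 0.0000
|0.4300 − 0.0000| = 0.430

0.430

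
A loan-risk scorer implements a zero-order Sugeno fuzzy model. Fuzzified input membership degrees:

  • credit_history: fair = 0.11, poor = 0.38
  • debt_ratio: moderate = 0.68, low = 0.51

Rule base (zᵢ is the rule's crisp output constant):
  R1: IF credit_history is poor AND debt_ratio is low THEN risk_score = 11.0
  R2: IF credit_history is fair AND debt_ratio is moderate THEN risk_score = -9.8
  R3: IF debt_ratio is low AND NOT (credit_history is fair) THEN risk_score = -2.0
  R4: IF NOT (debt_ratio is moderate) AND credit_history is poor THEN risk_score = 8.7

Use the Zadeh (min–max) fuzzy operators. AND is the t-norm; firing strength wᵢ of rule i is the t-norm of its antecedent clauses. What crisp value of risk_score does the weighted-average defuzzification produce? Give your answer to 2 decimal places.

3.69

R1 (z=11.0): poor=0.38, low=0.51; AND[min(a, b)] → w = 0.38
R2 (z=-9.8): fair=0.11, moderate=0.68; AND[min(a, b)] → w = 0.11
R3 (z=-2.0): low=0.51, ¬fair=1−0.11=0.89; AND[min(a, b)] → w = 0.51
R4 (z=8.7): ¬moderate=1−0.68=0.32, poor=0.38; AND[min(a, b)] → w = 0.32
Weighted average = (0.38·11.0 + 0.11·-9.8 + 0.51·-2.0 + 0.32·8.7) / (0.38 + 0.11 + 0.51 + 0.32)
  = 4.8660 / 1.3200 = 3.69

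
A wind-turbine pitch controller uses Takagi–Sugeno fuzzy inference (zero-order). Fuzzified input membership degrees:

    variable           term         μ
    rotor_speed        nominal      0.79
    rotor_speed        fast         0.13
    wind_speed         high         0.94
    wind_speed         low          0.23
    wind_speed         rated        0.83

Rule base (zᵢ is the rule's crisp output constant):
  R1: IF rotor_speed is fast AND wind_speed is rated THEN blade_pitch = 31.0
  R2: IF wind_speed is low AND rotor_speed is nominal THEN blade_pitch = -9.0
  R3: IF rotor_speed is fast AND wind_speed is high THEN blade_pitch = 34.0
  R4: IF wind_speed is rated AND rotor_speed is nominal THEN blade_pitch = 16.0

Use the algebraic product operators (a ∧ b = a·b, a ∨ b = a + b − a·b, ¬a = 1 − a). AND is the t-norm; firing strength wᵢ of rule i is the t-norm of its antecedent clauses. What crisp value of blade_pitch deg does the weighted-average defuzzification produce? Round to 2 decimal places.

15.32

R1 (z=31.0): fast=0.13, rated=0.83; AND[a·b] → w = 0.1079
R2 (z=-9.0): low=0.23, nominal=0.79; AND[a·b] → w = 0.1817
R3 (z=34.0): fast=0.13, high=0.94; AND[a·b] → w = 0.1222
R4 (z=16.0): rated=0.83, nominal=0.79; AND[a·b] → w = 0.6557
Weighted average = (0.1079·31.0 + 0.1817·-9.0 + 0.1222·34.0 + 0.6557·16.0) / (0.1079 + 0.1817 + 0.1222 + 0.6557)
  = 16.3556 / 1.0675 = 15.32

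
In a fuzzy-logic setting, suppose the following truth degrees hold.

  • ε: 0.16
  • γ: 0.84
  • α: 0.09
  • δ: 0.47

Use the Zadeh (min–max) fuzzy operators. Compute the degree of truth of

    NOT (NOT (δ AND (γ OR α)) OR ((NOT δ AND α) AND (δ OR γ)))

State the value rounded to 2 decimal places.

γ OR α = max(a, b) on (0.84, 0.09) = 0.84
δ AND (γ OR α) = min(a, b) on (0.47, 0.84) = 0.47
NOT (δ AND (γ OR α)) = 1 − 0.47 = 0.53
NOT δ = 1 − 0.47 = 0.53
NOT δ AND α = min(a, b) on (0.53, 0.09) = 0.09
δ OR γ = max(a, b) on (0.47, 0.84) = 0.84
(NOT δ AND α) AND (δ OR γ) = min(a, b) on (0.09, 0.84) = 0.09
NOT (δ AND (γ OR α)) OR ((NOT δ AND α) AND (δ OR γ)) = max(a, b) on (0.53, 0.09) = 0.53
NOT (NOT (δ AND (γ OR α)) OR ((NOT δ AND α) AND (δ OR γ))) = 1 − 0.53 = 0.47

0.47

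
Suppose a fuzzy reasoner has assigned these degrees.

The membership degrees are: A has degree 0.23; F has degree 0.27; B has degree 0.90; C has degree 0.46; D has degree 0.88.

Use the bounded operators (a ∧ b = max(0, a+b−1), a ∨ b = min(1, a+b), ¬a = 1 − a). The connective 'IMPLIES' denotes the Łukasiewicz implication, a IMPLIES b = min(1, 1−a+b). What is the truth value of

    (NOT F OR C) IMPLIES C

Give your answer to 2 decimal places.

NOT F = 1 − 0.27 = 0.73
NOT F OR C = min(1, a+b) on (0.73, 0.46) = 1.00
(NOT F OR C) IMPLIES C  [Łukasiewicz: min(1, 1−a+b)] with a=1.00, b=0.46 → 0.46

0.46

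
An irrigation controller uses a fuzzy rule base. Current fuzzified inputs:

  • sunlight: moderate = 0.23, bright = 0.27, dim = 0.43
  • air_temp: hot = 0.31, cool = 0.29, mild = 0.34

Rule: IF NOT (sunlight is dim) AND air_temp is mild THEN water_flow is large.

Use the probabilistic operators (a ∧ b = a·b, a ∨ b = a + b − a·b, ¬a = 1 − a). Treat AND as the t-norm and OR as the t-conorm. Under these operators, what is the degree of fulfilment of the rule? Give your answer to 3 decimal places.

0.194

firing strength: ¬dim=1−0.43=0.57, mild=0.34; AND[a·b] → w = 0.1938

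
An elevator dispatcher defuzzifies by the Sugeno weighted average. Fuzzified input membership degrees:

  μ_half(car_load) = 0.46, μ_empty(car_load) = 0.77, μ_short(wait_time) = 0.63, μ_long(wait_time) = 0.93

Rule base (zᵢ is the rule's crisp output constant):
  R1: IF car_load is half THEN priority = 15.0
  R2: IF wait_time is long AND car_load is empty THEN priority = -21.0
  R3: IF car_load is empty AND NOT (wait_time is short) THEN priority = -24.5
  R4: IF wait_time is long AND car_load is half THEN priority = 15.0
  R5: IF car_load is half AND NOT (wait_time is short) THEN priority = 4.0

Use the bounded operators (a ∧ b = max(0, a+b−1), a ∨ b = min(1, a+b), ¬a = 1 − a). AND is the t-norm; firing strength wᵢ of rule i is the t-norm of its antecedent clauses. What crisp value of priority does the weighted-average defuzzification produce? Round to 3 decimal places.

-3.183

R1 (z=15.0): half=0.46 → w = 0.46
R2 (z=-21.0): long=0.93, empty=0.77; AND[max(0, a+b−1)] → w = 0.70
R3 (z=-24.5): empty=0.77, ¬short=1−0.63=0.37; AND[max(0, a+b−1)] → w = 0.14
R4 (z=15.0): long=0.93, half=0.46; AND[max(0, a+b−1)] → w = 0.39
R5 (z=4.0): half=0.46, ¬short=1−0.63=0.37; AND[max(0, a+b−1)] → w = 0.00
Weighted average = (0.46·15.0 + 0.70·-21.0 + 0.14·-24.5 + 0.39·15.0 + 0.00·4.0) / (0.46 + 0.70 + 0.14 + 0.39 + 0.00)
  = -5.3800 / 1.6900 = -3.183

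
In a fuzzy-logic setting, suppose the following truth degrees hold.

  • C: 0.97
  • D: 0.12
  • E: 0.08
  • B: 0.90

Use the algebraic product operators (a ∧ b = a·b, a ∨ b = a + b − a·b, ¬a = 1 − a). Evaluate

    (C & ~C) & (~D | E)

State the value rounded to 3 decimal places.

~C = 1 − 0.9700 = 0.0300
C & ~C = a·b on (0.9700, 0.0300) = 0.0291
~D = 1 − 0.1200 = 0.8800
~D | E = a + b − a·b on (0.8800, 0.0800) = 0.8896
(C & ~C) & (~D | E) = a·b on (0.0291, 0.8896) = 0.0259

0.026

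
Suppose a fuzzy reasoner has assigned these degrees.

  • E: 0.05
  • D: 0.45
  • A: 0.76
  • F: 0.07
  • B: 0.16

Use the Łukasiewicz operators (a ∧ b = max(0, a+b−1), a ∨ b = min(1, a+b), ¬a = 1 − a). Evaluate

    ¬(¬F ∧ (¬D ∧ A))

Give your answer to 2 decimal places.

0.76

¬F = 1 − 0.07 = 0.93
¬D = 1 − 0.45 = 0.55
¬D ∧ A = max(0, a+b−1) on (0.55, 0.76) = 0.31
¬F ∧ (¬D ∧ A) = max(0, a+b−1) on (0.93, 0.31) = 0.24
¬(¬F ∧ (¬D ∧ A)) = 1 − 0.24 = 0.76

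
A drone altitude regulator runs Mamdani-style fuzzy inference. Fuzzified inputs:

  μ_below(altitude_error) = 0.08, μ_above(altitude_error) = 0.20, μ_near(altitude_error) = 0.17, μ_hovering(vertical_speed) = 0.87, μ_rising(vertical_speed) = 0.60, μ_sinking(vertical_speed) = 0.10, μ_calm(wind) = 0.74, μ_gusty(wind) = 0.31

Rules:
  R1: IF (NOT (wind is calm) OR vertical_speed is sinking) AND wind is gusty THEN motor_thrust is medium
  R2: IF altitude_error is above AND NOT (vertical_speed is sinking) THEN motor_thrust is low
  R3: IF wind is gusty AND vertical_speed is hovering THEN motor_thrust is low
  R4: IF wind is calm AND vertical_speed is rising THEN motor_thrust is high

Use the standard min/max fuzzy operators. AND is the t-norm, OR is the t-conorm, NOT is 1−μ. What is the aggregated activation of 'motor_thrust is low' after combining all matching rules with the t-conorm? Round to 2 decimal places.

R1: (¬calm=1−0.74=0.26 OR sinking=0.10) = 0.26; AND[min(a, b)] with gusty=0.31 → w = 0.26
R2: above=0.20, ¬sinking=1−0.10=0.90; AND[min(a, b)] → w = 0.20
R3: gusty=0.31, hovering=0.87; AND[min(a, b)] → w = 0.31
R4: calm=0.74, rising=0.60; AND[min(a, b)] → w = 0.60
Rules with consequent 'low': {R2, R3} → strengths 0.20, 0.31
Aggregate via t-conorm [max(a, b)]: 0.31

0.31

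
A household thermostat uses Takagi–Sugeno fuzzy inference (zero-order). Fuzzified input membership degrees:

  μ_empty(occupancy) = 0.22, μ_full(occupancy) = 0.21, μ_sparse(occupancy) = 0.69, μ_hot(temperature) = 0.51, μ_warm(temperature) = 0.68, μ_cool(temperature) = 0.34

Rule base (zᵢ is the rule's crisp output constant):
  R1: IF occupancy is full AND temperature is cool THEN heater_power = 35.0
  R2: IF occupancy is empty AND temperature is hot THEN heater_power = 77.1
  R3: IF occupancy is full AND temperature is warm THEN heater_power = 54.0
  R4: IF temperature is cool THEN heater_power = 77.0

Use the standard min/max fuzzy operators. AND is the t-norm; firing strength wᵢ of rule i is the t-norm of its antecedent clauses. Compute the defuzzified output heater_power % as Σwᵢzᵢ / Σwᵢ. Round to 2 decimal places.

63.09

R1 (z=35.0): full=0.21, cool=0.34; AND[min(a, b)] → w = 0.21
R2 (z=77.1): empty=0.22, hot=0.51; AND[min(a, b)] → w = 0.22
R3 (z=54.0): full=0.21, warm=0.68; AND[min(a, b)] → w = 0.21
R4 (z=77.0): cool=0.34 → w = 0.34
Weighted average = (0.21·35.0 + 0.22·77.1 + 0.21·54.0 + 0.34·77.0) / (0.21 + 0.22 + 0.21 + 0.34)
  = 61.8320 / 0.9800 = 63.09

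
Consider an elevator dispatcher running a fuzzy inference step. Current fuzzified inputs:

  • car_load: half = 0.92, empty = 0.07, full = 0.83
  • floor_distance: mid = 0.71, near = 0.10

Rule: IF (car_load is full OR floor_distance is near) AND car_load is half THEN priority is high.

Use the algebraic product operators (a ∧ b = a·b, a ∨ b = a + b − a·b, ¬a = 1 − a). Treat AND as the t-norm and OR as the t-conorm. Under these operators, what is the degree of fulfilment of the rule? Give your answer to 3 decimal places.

firing strength: (full=0.83 OR near=0.10) = 0.8470; AND[a·b] with half=0.92 → w = 0.7792

0.779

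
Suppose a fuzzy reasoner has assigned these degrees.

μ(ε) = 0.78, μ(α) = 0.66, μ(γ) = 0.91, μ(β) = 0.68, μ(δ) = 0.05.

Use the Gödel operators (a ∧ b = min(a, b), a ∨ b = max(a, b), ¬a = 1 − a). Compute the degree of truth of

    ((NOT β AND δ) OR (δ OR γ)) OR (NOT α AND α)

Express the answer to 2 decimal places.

NOT β = 1 − 0.68 = 0.32
NOT β AND δ = min(a, b) on (0.32, 0.05) = 0.05
δ OR γ = max(a, b) on (0.05, 0.91) = 0.91
(NOT β AND δ) OR (δ OR γ) = max(a, b) on (0.05, 0.91) = 0.91
NOT α = 1 − 0.66 = 0.34
NOT α AND α = min(a, b) on (0.34, 0.66) = 0.34
((NOT β AND δ) OR (δ OR γ)) OR (NOT α AND α) = max(a, b) on (0.91, 0.34) = 0.91

0.91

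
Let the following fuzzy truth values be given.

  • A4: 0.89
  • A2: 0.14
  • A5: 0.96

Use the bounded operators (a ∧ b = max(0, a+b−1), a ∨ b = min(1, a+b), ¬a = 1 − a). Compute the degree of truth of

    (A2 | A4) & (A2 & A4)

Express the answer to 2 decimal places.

0.03

A2 | A4 = min(1, a+b) on (0.14, 0.89) = 1.00
A2 & A4 = max(0, a+b−1) on (0.14, 0.89) = 0.03
(A2 | A4) & (A2 & A4) = max(0, a+b−1) on (1.00, 0.03) = 0.03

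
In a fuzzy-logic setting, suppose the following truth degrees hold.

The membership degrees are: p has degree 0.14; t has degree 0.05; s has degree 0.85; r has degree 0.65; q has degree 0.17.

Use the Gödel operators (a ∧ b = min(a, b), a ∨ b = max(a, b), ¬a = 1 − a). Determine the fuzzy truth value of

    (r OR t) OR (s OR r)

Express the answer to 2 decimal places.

0.85

r OR t = max(a, b) on (0.65, 0.05) = 0.65
s OR r = max(a, b) on (0.85, 0.65) = 0.85
(r OR t) OR (s OR r) = max(a, b) on (0.65, 0.85) = 0.85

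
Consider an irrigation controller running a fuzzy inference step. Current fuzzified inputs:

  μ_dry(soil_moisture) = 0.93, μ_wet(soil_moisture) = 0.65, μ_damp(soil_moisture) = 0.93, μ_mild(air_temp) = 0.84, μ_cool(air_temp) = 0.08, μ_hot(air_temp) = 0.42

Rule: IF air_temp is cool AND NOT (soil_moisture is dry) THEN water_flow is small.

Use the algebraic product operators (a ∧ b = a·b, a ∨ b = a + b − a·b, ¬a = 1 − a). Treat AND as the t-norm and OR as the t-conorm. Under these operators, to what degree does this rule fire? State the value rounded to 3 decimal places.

0.006

firing strength: cool=0.08, ¬dry=1−0.93=0.07; AND[a·b] → w = 0.0056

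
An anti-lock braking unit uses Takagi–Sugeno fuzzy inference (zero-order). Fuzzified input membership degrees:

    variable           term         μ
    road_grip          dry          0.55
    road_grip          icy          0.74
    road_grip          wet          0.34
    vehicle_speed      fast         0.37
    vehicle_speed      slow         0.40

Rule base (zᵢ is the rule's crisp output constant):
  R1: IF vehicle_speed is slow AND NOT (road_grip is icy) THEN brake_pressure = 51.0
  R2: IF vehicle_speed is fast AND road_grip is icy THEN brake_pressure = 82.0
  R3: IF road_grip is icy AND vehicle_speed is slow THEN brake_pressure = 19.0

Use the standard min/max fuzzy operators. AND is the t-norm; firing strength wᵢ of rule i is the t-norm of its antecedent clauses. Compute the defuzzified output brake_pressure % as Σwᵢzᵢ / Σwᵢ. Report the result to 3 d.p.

R1 (z=51.0): slow=0.40, ¬icy=1−0.74=0.26; AND[min(a, b)] → w = 0.26
R2 (z=82.0): fast=0.37, icy=0.74; AND[min(a, b)] → w = 0.37
R3 (z=19.0): icy=0.74, slow=0.40; AND[min(a, b)] → w = 0.40
Weighted average = (0.26·51.0 + 0.37·82.0 + 0.40·19.0) / (0.26 + 0.37 + 0.40)
  = 51.2000 / 1.0300 = 49.709

49.709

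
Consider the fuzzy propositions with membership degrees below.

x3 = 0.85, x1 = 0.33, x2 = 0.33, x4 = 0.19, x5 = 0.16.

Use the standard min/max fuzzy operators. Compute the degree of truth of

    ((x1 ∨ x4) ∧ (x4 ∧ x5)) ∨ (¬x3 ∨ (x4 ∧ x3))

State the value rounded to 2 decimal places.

0.19

x1 ∨ x4 = max(a, b) on (0.33, 0.19) = 0.33
x4 ∧ x5 = min(a, b) on (0.19, 0.16) = 0.16
(x1 ∨ x4) ∧ (x4 ∧ x5) = min(a, b) on (0.33, 0.16) = 0.16
¬x3 = 1 − 0.85 = 0.15
x4 ∧ x3 = min(a, b) on (0.19, 0.85) = 0.19
¬x3 ∨ (x4 ∧ x3) = max(a, b) on (0.15, 0.19) = 0.19
((x1 ∨ x4) ∧ (x4 ∧ x5)) ∨ (¬x3 ∨ (x4 ∧ x3)) = max(a, b) on (0.16, 0.19) = 0.19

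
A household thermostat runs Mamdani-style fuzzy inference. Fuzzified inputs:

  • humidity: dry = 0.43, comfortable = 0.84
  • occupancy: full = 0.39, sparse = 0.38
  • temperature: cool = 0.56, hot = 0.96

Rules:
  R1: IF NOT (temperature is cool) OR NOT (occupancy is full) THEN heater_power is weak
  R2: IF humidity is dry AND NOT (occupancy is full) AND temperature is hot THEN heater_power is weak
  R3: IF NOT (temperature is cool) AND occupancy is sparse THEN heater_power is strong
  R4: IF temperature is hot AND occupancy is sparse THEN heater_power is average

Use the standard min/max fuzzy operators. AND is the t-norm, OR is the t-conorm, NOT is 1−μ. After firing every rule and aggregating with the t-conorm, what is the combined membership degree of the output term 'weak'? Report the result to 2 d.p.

R1: ¬cool=1−0.56=0.44, ¬full=1−0.39=0.61; OR[max(a, b)] → w = 0.61
R2: dry=0.43, ¬full=1−0.39=0.61, hot=0.96; AND[min(a, b)] → w = 0.43
R3: ¬cool=1−0.56=0.44, sparse=0.38; AND[min(a, b)] → w = 0.38
R4: hot=0.96, sparse=0.38; AND[min(a, b)] → w = 0.38
Rules with consequent 'weak': {R1, R2} → strengths 0.61, 0.43
Aggregate via t-conorm [max(a, b)]: 0.61

0.61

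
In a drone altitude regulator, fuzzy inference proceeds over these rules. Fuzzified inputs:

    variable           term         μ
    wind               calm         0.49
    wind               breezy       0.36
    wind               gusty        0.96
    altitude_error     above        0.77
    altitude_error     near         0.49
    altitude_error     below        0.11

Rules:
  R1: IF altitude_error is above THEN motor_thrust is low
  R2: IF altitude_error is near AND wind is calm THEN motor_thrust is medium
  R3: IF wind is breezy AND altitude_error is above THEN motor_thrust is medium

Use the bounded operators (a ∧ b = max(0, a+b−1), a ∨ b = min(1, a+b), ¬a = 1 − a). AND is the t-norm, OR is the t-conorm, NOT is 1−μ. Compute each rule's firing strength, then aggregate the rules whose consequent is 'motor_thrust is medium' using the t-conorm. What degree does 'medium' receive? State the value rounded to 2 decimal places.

R1: above=0.77 → w = 0.77
R2: near=0.49, calm=0.49; AND[max(0, a+b−1)] → w = 0.00
R3: breezy=0.36, above=0.77; AND[max(0, a+b−1)] → w = 0.13
Rules with consequent 'medium': {R2, R3} → strengths 0.00, 0.13
Aggregate via t-conorm [min(1, a+b)]: 0.13

0.13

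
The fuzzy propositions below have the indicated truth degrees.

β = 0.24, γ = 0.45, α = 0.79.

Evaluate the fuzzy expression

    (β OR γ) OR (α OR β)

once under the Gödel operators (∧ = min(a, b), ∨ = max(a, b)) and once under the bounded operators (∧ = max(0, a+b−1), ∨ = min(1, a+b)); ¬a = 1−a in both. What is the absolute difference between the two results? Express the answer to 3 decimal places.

Under Gödel:
  β OR γ = max(a, b) on (0.24, 0.45) = 0.45
  α OR β = max(a, b) on (0.79, 0.24) = 0.79
  (β OR γ) OR (α OR β) = max(a, b) on (0.45, 0.79) = 0.79
  → value = 0.7900
Under bounded:
  β OR γ = min(1, a+b) on (0.24, 0.45) = 0.69
  α OR β = min(1, a+b) on (0.79, 0.24) = 1.00
  (β OR γ) OR (α OR β) = min(1, a+b) on (0.69, 1.00) = 1.00
  → value = 1.0000
|0.7900 − 1.0000| = 0.210

0.210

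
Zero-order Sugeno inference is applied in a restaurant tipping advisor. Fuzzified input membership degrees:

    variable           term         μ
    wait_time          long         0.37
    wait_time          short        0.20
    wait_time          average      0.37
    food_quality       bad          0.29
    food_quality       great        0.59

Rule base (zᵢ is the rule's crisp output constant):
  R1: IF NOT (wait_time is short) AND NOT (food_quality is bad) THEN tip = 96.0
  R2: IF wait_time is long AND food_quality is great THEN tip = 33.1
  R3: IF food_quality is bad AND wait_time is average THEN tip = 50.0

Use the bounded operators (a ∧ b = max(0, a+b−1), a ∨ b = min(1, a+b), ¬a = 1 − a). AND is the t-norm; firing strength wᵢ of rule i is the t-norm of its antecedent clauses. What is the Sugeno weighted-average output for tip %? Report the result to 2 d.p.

96.00

R1 (z=96.0): ¬short=1−0.20=0.80, ¬bad=1−0.29=0.71; AND[max(0, a+b−1)] → w = 0.51
R2 (z=33.1): long=0.37, great=0.59; AND[max(0, a+b−1)] → w = 0.00
R3 (z=50.0): bad=0.29, average=0.37; AND[max(0, a+b−1)] → w = 0.00
Weighted average = (0.51·96.0 + 0.00·33.1 + 0.00·50.0) / (0.51 + 0.00 + 0.00)
  = 48.9600 / 0.5100 = 96.00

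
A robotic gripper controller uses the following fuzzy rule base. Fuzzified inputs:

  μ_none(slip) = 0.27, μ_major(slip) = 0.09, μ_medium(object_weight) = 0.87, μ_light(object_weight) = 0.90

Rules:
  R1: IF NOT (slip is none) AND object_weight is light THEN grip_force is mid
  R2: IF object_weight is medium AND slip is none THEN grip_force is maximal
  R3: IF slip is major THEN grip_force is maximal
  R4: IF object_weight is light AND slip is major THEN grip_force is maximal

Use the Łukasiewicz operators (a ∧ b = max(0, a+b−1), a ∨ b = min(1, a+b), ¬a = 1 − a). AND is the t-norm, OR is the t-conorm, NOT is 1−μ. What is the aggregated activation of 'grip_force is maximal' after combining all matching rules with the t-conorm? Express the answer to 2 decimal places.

R1: ¬none=1−0.27=0.73, light=0.90; AND[max(0, a+b−1)] → w = 0.63
R2: medium=0.87, none=0.27; AND[max(0, a+b−1)] → w = 0.14
R3: major=0.09 → w = 0.09
R4: light=0.90, major=0.09; AND[max(0, a+b−1)] → w = 0.00
Rules with consequent 'maximal': {R2, R3, R4} → strengths 0.14, 0.09, 0.00
Aggregate via t-conorm [min(1, a+b)]: 0.23

0.23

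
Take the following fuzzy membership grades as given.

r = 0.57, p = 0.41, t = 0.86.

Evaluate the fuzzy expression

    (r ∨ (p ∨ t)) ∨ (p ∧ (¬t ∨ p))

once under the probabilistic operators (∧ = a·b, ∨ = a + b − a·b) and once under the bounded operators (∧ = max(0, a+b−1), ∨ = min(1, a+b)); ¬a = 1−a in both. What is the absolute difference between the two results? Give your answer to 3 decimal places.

Under probabilistic:
  p ∨ t = a + b − a·b on (0.4100, 0.8600) = 0.9174
  r ∨ (p ∨ t) = a + b − a·b on (0.5700, 0.9174) = 0.9645
  ¬t = 1 − 0.8600 = 0.1400
  ¬t ∨ p = a + b − a·b on (0.1400, 0.4100) = 0.4926
  p ∧ (¬t ∨ p) = a·b on (0.4100, 0.4926) = 0.2020
  (r ∨ (p ∨ t)) ∨ (p ∧ (¬t ∨ p)) = a + b − a·b on (0.9645, 0.2020) = 0.9717
  → value = 0.9717
Under bounded:
  p ∨ t = min(1, a+b) on (0.41, 0.86) = 1.00
  r ∨ (p ∨ t) = min(1, a+b) on (0.57, 1.00) = 1.00
  ¬t = 1 − 0.86 = 0.14
  ¬t ∨ p = min(1, a+b) on (0.14, 0.41) = 0.55
  p ∧ (¬t ∨ p) = max(0, a+b−1) on (0.41, 0.55) = 0.00
  (r ∨ (p ∨ t)) ∨ (p ∧ (¬t ∨ p)) = min(1, a+b) on (1.00, 0.00) = 1.00
  → value = 1.0000
|0.9717 − 1.0000| = 0.028

0.028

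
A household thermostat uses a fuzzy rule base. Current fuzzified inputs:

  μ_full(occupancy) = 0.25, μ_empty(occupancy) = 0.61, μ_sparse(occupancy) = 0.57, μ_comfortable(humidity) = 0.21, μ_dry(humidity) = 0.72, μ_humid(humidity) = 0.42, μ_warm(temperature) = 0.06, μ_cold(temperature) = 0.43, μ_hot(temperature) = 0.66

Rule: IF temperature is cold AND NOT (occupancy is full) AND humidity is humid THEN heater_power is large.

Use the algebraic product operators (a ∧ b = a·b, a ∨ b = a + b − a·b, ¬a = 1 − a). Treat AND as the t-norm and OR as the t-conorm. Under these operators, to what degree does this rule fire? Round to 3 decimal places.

firing strength: cold=0.43, ¬full=1−0.25=0.75, humid=0.42; AND[a·b] → w = 0.1354

0.135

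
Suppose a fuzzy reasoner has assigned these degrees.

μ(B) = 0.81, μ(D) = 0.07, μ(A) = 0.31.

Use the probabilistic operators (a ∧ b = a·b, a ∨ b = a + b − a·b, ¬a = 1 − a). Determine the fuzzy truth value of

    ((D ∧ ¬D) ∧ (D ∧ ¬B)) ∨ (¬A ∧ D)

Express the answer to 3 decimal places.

0.049

¬D = 1 − 0.0700 = 0.9300
D ∧ ¬D = a·b on (0.0700, 0.9300) = 0.0651
¬B = 1 − 0.8100 = 0.1900
D ∧ ¬B = a·b on (0.0700, 0.1900) = 0.0133
(D ∧ ¬D) ∧ (D ∧ ¬B) = a·b on (0.0651, 0.0133) = 0.0009
¬A = 1 − 0.3100 = 0.6900
¬A ∧ D = a·b on (0.6900, 0.0700) = 0.0483
((D ∧ ¬D) ∧ (D ∧ ¬B)) ∨ (¬A ∧ D) = a + b − a·b on (0.0009, 0.0483) = 0.0491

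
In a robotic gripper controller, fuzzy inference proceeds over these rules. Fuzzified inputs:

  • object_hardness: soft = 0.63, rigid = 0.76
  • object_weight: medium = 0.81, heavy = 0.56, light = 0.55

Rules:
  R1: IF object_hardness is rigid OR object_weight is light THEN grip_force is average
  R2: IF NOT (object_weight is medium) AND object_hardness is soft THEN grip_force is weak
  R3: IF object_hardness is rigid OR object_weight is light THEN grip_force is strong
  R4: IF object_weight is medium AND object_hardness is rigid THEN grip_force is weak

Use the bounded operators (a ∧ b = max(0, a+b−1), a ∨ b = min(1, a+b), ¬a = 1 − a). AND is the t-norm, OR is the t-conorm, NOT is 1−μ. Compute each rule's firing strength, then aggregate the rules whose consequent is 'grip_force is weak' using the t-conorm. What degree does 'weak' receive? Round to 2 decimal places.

0.57

R1: rigid=0.76, light=0.55; OR[min(1, a+b)] → w = 1.00
R2: ¬medium=1−0.81=0.19, soft=0.63; AND[max(0, a+b−1)] → w = 0.00
R3: rigid=0.76, light=0.55; OR[min(1, a+b)] → w = 1.00
R4: medium=0.81, rigid=0.76; AND[max(0, a+b−1)] → w = 0.57
Rules with consequent 'weak': {R2, R4} → strengths 0.00, 0.57
Aggregate via t-conorm [min(1, a+b)]: 0.57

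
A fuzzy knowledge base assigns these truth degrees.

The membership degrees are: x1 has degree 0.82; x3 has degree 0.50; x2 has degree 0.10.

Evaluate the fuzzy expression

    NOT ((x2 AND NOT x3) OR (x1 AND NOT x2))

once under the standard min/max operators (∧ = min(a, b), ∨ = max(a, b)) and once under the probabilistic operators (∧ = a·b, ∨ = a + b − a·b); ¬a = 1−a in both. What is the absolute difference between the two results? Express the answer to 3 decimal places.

Under standard min/max:
  NOT x3 = 1 − 0.50 = 0.50
  x2 AND NOT x3 = min(a, b) on (0.10, 0.50) = 0.10
  NOT x2 = 1 − 0.10 = 0.90
  x1 AND NOT x2 = min(a, b) on (0.82, 0.90) = 0.82
  (x2 AND NOT x3) OR (x1 AND NOT x2) = max(a, b) on (0.10, 0.82) = 0.82
  NOT ((x2 AND NOT x3) OR (x1 AND NOT x2)) = 1 − 0.82 = 0.18
  → value = 0.1800
Under probabilistic:
  NOT x3 = 1 − 0.5000 = 0.5000
  x2 AND NOT x3 = a·b on (0.1000, 0.5000) = 0.0500
  NOT x2 = 1 − 0.1000 = 0.9000
  x1 AND NOT x2 = a·b on (0.8200, 0.9000) = 0.7380
  (x2 AND NOT x3) OR (x1 AND NOT x2) = a + b − a·b on (0.0500, 0.7380) = 0.7511
  NOT ((x2 AND NOT x3) OR (x1 AND NOT x2)) = 1 − 0.7511 = 0.2489
  → value = 0.2489
|0.1800 − 0.2489| = 0.069

0.069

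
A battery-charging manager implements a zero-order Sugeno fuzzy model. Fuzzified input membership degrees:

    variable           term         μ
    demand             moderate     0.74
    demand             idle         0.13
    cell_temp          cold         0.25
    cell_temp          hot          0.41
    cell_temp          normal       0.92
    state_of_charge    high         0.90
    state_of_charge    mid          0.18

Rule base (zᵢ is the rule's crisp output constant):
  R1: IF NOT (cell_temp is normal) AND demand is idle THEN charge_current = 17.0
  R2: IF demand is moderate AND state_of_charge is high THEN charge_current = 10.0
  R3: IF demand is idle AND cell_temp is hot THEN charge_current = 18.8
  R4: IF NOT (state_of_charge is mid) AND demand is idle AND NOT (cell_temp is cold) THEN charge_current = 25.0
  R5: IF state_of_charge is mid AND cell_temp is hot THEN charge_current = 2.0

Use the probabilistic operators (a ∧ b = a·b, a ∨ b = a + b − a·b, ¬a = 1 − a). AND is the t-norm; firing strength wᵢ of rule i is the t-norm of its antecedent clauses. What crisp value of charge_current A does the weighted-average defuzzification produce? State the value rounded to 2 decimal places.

R1 (z=17.0): ¬normal=1−0.92=0.08, idle=0.13; AND[a·b] → w = 0.0104
R2 (z=10.0): moderate=0.74, high=0.90; AND[a·b] → w = 0.6660
R3 (z=18.8): idle=0.13, hot=0.41; AND[a·b] → w = 0.0533
R4 (z=25.0): ¬mid=1−0.18=0.82, idle=0.13, ¬cold=1−0.25=0.75; AND[a·b] → w = 0.0800
R5 (z=2.0): mid=0.18, hot=0.41; AND[a·b] → w = 0.0738
Weighted average = (0.0104·17.0 + 0.6660·10.0 + 0.0533·18.8 + 0.0800·25.0 + 0.0738·2.0) / (0.0104 + 0.6660 + 0.0533 + 0.0800 + 0.0738)
  = 9.9852 / 0.8835 = 11.30

11.30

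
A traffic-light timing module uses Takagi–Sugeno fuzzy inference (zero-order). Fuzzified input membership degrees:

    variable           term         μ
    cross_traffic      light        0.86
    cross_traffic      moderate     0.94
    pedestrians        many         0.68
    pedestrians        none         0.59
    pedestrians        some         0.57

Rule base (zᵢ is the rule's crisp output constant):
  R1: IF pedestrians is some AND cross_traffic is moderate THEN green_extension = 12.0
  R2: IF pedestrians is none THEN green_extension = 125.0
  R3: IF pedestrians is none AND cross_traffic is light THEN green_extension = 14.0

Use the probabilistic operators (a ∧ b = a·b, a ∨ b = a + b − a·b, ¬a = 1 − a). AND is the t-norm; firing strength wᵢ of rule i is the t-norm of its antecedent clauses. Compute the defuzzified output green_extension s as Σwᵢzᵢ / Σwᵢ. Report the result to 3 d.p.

53.443

R1 (z=12.0): some=0.57, moderate=0.94; AND[a·b] → w = 0.5358
R2 (z=125.0): none=0.59 → w = 0.5900
R3 (z=14.0): none=0.59, light=0.86; AND[a·b] → w = 0.5074
Weighted average = (0.5358·12.0 + 0.5900·125.0 + 0.5074·14.0) / (0.5358 + 0.5900 + 0.5074)
  = 87.2832 / 1.6332 = 53.443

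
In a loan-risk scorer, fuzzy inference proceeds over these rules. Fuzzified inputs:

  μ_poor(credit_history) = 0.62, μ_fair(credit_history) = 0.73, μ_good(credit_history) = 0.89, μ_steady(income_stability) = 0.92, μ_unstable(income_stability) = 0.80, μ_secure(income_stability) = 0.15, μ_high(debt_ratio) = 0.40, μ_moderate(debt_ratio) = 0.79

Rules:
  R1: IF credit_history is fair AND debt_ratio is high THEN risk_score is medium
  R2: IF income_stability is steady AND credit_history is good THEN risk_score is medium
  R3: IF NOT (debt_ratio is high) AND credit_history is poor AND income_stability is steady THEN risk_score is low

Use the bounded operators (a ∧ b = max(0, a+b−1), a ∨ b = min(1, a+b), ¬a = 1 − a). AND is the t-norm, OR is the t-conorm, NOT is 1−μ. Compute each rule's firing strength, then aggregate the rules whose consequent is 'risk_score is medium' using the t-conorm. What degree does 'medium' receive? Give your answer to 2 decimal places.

R1: fair=0.73, high=0.40; AND[max(0, a+b−1)] → w = 0.13
R2: steady=0.92, good=0.89; AND[max(0, a+b−1)] → w = 0.81
R3: ¬high=1−0.40=0.60, poor=0.62, steady=0.92; AND[max(0, a+b−1)] → w = 0.14
Rules with consequent 'medium': {R1, R2} → strengths 0.13, 0.81
Aggregate via t-conorm [min(1, a+b)]: 0.94

0.94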